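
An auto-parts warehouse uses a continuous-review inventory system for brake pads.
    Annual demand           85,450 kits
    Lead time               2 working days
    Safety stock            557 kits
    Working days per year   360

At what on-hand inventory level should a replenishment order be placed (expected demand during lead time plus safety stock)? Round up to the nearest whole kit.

1,032 kits

Daily demand d = 85,450 / 360 = 237.361 kits/day
Demand during lead time = 237.361 × 2 = 474.72
Reorder point = 474.72 + 557 = 1,031.72 → round up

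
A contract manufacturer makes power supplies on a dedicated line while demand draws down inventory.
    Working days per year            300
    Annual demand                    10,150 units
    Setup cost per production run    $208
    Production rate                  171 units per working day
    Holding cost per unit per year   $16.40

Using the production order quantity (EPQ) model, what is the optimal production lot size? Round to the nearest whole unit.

d = 10,150/300 = 33.8333 units/day;  effective holding cost H(1 − d/p) = 16.4·(1 − 33.8333/171) = 13.15517
Q* = √(2DS / H_eff) = √(2·10,150·208 / 13.15517) ≈ 566.54

567 units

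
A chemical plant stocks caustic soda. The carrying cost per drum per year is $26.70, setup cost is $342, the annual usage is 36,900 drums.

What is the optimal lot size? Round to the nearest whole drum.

972 drums

Optimal lot size Q* = (2 × 36,900 × $342 / $26.7)^½ ≈ 972.27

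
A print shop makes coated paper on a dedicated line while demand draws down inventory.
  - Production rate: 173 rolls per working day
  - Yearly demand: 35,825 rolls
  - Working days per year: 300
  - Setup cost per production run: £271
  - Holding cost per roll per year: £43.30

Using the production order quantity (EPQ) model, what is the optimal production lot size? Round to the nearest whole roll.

Daily demand d = 35,825/300 = 119.417; p = 173; 1 − d/p = 0.30973
EPQ = √(2DS / (H(1 − d/p)))
    = √(2 × 35,825 × 271 / (43.3 × 0.30973)) ≈ 1,203.25

1,203 rolls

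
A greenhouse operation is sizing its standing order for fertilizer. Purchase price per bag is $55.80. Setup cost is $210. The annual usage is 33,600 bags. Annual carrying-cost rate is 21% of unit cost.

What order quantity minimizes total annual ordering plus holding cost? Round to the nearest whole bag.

1,097 bags

H = i·C = 0.21 × $55.8 = $11.7180 per bag-year
Q* = √(2·D·S / H) = √(2·33,600·210 / 11.718) = √1,204,301.1 ≈ 1,097.41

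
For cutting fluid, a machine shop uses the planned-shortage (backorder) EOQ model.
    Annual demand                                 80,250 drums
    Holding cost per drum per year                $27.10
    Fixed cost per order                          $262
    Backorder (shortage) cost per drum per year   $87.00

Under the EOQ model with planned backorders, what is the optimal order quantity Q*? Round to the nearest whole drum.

Q* = √(2DS/H) · √((H + b)/b)
   = √(2 × 80,250 × 262 / 27.1) · √((27.1 + 87) / 87)
   = 1,245.671 × 1.1452 ≈ 1,426.55

1,427 drums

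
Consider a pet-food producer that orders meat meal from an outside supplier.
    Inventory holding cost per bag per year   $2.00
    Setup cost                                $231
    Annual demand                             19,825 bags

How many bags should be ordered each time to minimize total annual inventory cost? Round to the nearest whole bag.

2,140 bags

EOQ = √(2DS/H) = √(2 × 19,825 × 231 / 2)
    = √(4,579,575.00) ≈ 2,139.99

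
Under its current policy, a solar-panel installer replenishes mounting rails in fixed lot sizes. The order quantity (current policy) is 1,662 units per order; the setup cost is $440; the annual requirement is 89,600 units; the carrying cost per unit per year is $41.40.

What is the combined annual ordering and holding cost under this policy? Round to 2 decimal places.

Annual ordering cost = (D/Q)·S = (89,600/1,662) × 440 = $23,720.82
Annual holding cost  = (Q/2)·H = (1,662/2) × 41.4 = $34,403.40
Total = $23,720.82 + $34,403.40 = $58,124.22

$58,124.22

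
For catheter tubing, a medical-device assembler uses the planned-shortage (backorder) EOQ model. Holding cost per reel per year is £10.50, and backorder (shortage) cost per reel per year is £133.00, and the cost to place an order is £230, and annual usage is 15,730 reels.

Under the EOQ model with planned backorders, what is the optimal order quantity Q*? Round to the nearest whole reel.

Q* = √(2DS/H) · √((H + b)/b)
   = √(2 × 15,730 × 230 / 10.5) · √((10.5 + 133) / 133)
   = 830.135 × 1.0387 ≈ 862.28

862 reels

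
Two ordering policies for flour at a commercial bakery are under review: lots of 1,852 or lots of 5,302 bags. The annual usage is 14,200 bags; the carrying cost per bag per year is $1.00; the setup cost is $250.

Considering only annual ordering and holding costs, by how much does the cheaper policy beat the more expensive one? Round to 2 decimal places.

TC(Q) = (D/Q)S + (Q/2)H
TC(1,852) = (14,200/1,852)×250 + (1,852/2)×1 = $2,842.85
TC(5,302) = (14,200/5,302)×250 + (5,302/2)×1 = $3,320.56
Lots of 1,852 are cheaper by $477.71.

$477.71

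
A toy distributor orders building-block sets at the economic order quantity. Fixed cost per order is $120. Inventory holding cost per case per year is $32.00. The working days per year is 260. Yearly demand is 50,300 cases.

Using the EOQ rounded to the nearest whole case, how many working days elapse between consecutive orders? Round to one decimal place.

3.2 days

EOQ = √(2DS/H) = √(2 × 50,300 × 120 / 32)
    = √(377,250.00) ≈ 614.21 → Q = 614 cases
Cycle time = (working days × Q)/D = (260 × 614) / 50,300 = 3.174 days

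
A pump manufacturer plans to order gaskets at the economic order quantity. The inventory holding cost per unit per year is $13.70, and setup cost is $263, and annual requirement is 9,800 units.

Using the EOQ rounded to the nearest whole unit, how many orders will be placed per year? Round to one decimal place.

16.0 orders per year

EOQ = √(2DS/H) = √(2 × 9,800 × 263 / 13.7)
    = √(376,262.77) ≈ 613.40 → Q = 613
N = D/Q = 9,800/613 ≈ 15.987 orders/yr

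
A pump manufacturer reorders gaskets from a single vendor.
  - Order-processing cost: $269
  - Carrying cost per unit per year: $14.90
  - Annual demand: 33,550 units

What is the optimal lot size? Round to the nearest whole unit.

Q* = √(2·D·S / H) = √(2·33,550·269 / 14.9) = √1,211,402.7 ≈ 1,100.64

1,101 units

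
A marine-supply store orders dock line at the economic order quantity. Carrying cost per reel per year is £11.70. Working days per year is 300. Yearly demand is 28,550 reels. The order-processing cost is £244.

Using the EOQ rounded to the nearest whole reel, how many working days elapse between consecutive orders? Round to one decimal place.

Q* = √(2·D·S / H) = √(2·28,550·244 / 11.7) = √1,190,803.4 ≈ 1,091.24 → Q = 1,091 reels
Days between orders = 300 / (D/Q) = 300 / 26.169 ≈ 11.464

11.5 days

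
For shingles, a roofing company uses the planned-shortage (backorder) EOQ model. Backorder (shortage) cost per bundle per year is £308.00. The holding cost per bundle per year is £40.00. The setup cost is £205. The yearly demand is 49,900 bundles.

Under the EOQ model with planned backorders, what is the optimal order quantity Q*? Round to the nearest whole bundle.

760 bundles

Q* = √(2DS/H) · √((H + b)/b)
   = √(2 × 49,900 × 205 / 40) · √((40 + 308) / 308)
   = 715.175 × 1.0630 ≈ 760.20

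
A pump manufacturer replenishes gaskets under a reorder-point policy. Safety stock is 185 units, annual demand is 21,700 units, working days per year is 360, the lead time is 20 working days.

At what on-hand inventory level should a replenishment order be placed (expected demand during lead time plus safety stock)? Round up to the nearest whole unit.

1,391 units

Daily demand d = 21,700 / 360 = 60.278 units/day
Demand during lead time = 60.278 × 20 = 1,205.56
Reorder point = 1,205.56 + 185 = 1,390.56 → round up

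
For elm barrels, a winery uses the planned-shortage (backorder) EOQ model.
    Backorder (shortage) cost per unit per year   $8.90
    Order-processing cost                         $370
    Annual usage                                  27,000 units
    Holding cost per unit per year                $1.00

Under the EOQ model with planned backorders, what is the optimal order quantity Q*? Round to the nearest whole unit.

4,714 units

Basic EOQ = √(2·27,000·370/1) = 4,469.899
Backorder adjustment √((H+b)/b) = √((1+8.9)/8.9) = 1.0547
Q* = 4,469.899 × 1.0547 ≈ 4,714.33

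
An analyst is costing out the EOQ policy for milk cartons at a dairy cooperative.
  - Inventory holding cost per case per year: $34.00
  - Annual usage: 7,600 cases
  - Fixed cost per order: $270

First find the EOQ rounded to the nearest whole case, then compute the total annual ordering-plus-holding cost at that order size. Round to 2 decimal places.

2DS/H = 2·7,600·270/34 = 120,705.88
EOQ = √120,705.88 ≈ 347.43 → Q = 347 cases
Ordering: D/Q × S = 7,600/347 × $270 = $5,913.54
Holding:  Q/2 × H = 347/2 × $34 = $5,899.00
Total = $5,913.54 + $5,899.00 = $11,812.54

$11,812.54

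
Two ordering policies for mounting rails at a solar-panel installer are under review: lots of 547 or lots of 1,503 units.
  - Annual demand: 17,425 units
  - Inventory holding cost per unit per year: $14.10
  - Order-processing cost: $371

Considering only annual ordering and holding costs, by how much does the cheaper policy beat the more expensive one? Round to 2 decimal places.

TC(Q) = (D/Q)S + (Q/2)H
TC(547) = (17,425/547)×371 + (547/2)×14.1 = $15,674.77
TC(1,503) = (17,425/1,503)×371 + (1,503/2)×14.1 = $14,897.33
Lots of 1,503 are cheaper by $777.44.

$777.44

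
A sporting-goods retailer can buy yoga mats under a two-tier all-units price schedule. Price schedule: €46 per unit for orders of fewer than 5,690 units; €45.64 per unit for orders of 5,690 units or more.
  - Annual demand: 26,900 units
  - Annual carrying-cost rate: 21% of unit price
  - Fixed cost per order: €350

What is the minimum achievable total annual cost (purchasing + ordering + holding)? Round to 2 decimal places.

€1,250,886.95

H₁ = 21%×€46 = €9.6600;  H₂ = 21%×€45.64 = €9.5844
EOQ₁ = √(2×26,900×350/9.6600) = 1,396.16  (< 5,690, feasible at tier 1)
EOQ₂ = √(2×26,900×350/9.5844) = 1,401.66  (< 5,690 → use Q = 5,690 at tier-2 price)
TC(tier 1 (EOQ₁), Q≈1,396.2) = €1,250,886.95
TC(tier 2, Q≈5,690.0) = €1,256,638.28
Minimum at tier 1 (EOQ₁): €1,250,886.95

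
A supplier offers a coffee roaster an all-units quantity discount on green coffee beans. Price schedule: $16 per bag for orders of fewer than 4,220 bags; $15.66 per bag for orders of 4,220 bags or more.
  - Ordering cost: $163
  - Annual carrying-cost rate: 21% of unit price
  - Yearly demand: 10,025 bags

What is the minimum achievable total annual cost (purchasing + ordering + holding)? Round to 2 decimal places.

H₁ = 21%×$16 = $3.3600;  H₂ = 21%×$15.66 = $3.2886
EOQ₁ = √(2×10,025×163/3.3600) = 986.24  (< 4,220, feasible at tier 1)
EOQ₂ = √(2×10,025×163/3.2886) = 996.89  (< 4,220 → use Q = 4,220 at tier-2 price)
TC(tier 1 (EOQ₁), Q≈986.2) = $163,713.76
TC(tier 2, Q≈4,220.0) = $164,317.67
Minimum at tier 1 (EOQ₁): $163,713.76

$163,713.76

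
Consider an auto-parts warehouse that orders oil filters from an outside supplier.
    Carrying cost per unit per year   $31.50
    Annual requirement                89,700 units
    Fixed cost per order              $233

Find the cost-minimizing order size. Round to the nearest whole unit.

1,152 units

Optimal lot size Q* = (2 × 89,700 × $233 / $31.5)^½ ≈ 1,151.95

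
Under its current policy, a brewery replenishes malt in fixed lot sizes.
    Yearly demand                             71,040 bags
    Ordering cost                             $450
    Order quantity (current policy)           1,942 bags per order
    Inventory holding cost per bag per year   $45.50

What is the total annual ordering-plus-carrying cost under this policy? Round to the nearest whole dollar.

$60,642

Orders/yr = 71,040/1,942 = 36.581; ordering cost = 36.581 × $450 = $16,461.38
Average inventory = 1,942/2 = 971; holding cost = 971 × $45.5 = $44,180.50
Total = $16,461.38 + $44,180.50 = $60,641.88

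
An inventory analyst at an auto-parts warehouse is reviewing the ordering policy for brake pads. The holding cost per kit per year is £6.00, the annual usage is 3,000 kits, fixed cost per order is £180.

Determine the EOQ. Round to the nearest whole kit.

424 kits

Optimal lot size Q* = (2 × 3,000 × £180 / £6)^½ ≈ 424.26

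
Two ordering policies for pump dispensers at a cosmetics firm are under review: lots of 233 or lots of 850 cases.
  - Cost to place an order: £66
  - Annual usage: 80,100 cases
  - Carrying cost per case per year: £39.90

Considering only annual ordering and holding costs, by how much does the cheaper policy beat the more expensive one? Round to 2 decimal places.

£4,160.59

For each Q, cost = (D/Q)·S + (Q/2)·H.
TC(233) = (80,100/233)×66 + (233/2)×39.9 = £27,337.62
TC(850) = (80,100/850)×66 + (850/2)×39.9 = £23,177.03
Cheaper: Q = 850.  Difference = £4,160.59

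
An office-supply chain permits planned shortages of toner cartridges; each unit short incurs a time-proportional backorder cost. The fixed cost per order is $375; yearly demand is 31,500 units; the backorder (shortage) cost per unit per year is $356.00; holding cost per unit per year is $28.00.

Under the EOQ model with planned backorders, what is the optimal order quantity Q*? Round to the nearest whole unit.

Basic EOQ = √(2·31,500·375/28) = 918.559
Backorder adjustment √((H+b)/b) = √((28+356)/356) = 1.0386
Q* = 918.559 × 1.0386 ≈ 954.00

954 units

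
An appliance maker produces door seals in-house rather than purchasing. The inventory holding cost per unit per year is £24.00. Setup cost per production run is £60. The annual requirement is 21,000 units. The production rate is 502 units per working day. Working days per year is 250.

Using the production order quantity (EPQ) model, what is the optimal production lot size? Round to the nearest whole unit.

d = 21,000/250 = 84.0000 units/day;  effective holding cost H(1 − d/p) = 24·(1 − 84.0000/502) = 19.98406
Q* = √(2DS / H_eff) = √(2·21,000·60 / 19.98406) ≈ 355.11

355 units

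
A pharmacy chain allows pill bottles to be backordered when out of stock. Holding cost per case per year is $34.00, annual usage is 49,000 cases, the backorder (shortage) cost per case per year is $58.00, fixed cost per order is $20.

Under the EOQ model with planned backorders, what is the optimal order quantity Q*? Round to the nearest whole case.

Basic EOQ = √(2·49,000·20/34) = 240.098
Backorder adjustment √((H+b)/b) = √((34+58)/58) = 1.2594
Q* = 240.098 × 1.2594 ≈ 302.39

302 cases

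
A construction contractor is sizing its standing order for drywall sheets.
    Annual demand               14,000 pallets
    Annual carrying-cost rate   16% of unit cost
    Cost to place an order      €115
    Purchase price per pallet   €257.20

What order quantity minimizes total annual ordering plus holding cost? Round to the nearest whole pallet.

Holding cost per pallet per year: H = 16% × €257.2 = €41.1520
Optimal lot size Q* = (2 × 14,000 × €115 / €41.152)^½ ≈ 279.73

280 pallets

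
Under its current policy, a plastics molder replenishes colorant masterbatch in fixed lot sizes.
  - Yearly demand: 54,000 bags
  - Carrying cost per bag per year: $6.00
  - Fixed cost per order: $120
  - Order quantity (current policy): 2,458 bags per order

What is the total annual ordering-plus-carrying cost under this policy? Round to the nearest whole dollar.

$10,010

Ordering: D/Q × S = 54,000/2,458 × $120 = $2,636.29
Holding:  Q/2 × H = 2,458/2 × $6 = $7,374.00
Total = $2,636.29 + $7,374.00 = $10,010.29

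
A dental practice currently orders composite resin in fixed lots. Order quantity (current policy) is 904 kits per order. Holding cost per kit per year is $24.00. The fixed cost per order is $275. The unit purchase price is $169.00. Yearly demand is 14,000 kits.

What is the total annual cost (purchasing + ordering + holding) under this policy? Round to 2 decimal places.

$2,381,106.85

Ordering: D/Q × S = 14,000/904 × $275 = $4,258.85
Holding:  Q/2 × H = 904/2 × $24 = $10,848.00
Purchase cost = D·C = 14,000 × 169 = $2,366,000.00
Total = $4,258.85 + $10,848.00 + $2,366,000.00 = $2,381,106.85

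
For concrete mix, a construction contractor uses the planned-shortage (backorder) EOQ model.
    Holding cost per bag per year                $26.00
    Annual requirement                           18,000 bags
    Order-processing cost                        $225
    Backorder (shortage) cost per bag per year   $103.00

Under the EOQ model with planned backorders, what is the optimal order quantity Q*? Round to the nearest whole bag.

625 bags

Q* = √(2DS/H) · √((H + b)/b)
   = √(2 × 18,000 × 225 / 26) · √((26 + 103) / 103)
   = 558.156 × 1.1191 ≈ 624.64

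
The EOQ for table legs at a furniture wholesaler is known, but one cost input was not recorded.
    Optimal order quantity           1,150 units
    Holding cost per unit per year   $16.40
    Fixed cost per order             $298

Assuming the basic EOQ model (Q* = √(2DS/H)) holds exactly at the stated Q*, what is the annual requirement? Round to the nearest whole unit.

From Q* = √(2DS/H) ⇒ Q*² = 2DS/H.
D = Q²H / (2S) = 1,150² × 16.4 / (2 × 298) = 36,390.94

36,391 units per year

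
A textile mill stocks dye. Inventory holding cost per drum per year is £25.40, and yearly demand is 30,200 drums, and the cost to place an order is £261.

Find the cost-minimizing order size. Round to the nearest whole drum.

Optimal lot size Q* = (2 × 30,200 × £261 / £25.4)^½ ≈ 787.81

788 drums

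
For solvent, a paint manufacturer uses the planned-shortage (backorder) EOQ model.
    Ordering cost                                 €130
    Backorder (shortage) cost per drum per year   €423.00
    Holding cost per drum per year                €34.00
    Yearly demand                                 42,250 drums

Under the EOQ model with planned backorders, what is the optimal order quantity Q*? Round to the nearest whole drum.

591 drums

Basic EOQ = √(2·42,250·130/34) = 568.409
Backorder adjustment √((H+b)/b) = √((34+423)/423) = 1.0394
Q* = 568.409 × 1.0394 ≈ 590.81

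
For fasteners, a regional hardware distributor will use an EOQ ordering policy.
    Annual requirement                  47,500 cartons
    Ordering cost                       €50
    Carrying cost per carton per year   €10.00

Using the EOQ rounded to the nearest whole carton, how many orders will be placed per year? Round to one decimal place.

68.9 orders per year

Optimal lot size Q* = (2 × 47,500 × €50 / €10)^½ ≈ 689.20 → Q = 689
N = D/Q = 47,500/689 ≈ 68.940 orders/yr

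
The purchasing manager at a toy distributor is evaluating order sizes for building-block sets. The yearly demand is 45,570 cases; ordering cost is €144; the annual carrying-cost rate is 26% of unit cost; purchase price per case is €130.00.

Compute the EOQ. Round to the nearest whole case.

H = i·C = 0.26 × €130 = €33.8000 per case-year
2DS/H = 2·45,570·144/33.8 = 388,288.76
EOQ = √388,288.76 ≈ 623.13

623 cases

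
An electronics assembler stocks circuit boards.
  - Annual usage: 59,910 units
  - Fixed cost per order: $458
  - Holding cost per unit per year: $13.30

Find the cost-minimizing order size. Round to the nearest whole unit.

Q* = √(2·D·S / H) = √(2·59,910·458 / 13.3) = √4,126,132.3 ≈ 2,031.29

2,031 units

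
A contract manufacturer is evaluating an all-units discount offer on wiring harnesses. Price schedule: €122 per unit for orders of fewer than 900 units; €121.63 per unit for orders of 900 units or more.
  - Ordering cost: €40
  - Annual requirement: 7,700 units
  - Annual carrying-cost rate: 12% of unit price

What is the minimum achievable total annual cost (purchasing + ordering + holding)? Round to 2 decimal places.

€942,403.04

H₁ = 12%×€122 = €14.6400;  H₂ = 12%×€121.63 = €14.5956
EOQ₁ = √(2×7,700×40/14.6400) = 205.13  (< 900, feasible at tier 1)
EOQ₂ = √(2×7,700×40/14.5956) = 205.44  (< 900 → use Q = 900 at tier-2 price)
TC(tier 1 (EOQ₁), Q≈205.1) = €942,403.04
TC(tier 2, Q≈900.0) = €943,461.24
Minimum at tier 1 (EOQ₁): €942,403.04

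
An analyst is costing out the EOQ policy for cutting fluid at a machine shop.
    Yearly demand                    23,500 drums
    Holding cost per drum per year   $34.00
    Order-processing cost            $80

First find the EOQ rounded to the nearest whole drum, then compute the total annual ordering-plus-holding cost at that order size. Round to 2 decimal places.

$11,306.65

Q* = √(2·D·S / H) = √(2·23,500·80 / 34) = √110,588.2 ≈ 332.55 → Q = 333 drums
Annual ordering cost = (D/Q)·S = (23,500/333) × 80 = $5,645.65
Annual holding cost  = (Q/2)·H = (333/2) × 34 = $5,661.00
Total = $5,645.65 + $5,661.00 = $11,306.65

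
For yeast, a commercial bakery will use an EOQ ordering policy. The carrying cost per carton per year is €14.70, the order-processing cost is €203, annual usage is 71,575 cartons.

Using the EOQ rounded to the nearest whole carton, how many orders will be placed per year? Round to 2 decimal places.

Q* = √(2·D·S / H) = √(2·71,575·203 / 14.7) = √1,976,833.3 ≈ 1,406.00 → Q = 1,406
Orders per year = D/Q = 71,575 / 1,406 = 50.907

50.91 orders per year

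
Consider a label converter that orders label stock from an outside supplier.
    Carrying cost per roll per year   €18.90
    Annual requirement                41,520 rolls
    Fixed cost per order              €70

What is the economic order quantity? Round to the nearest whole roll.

EOQ = √(2DS/H) = √(2 × 41,520 × 70 / 18.9)
    = √(307,555.56) ≈ 554.58

555 rolls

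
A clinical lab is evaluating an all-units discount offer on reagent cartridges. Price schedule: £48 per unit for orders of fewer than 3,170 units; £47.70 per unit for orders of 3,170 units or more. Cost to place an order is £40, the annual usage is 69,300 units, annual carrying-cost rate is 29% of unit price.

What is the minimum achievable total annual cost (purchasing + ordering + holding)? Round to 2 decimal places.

£3,328,409.75

H₁ = 29%×£48 = £13.9200;  H₂ = 29%×£47.70 = £13.8330
EOQ₁ = √(2×69,300×40/13.9200) = 631.09  (< 3,170, feasible at tier 1)
EOQ₂ = √(2×69,300×40/13.8330) = 633.07  (< 3,170 → use Q = 3,170 at tier-2 price)
TC(tier 1 (EOQ₁), Q≈631.1) = £3,335,184.79
TC(tier 2, Q≈3,170.0) = £3,328,409.75
Minimum at tier 2: £3,328,409.75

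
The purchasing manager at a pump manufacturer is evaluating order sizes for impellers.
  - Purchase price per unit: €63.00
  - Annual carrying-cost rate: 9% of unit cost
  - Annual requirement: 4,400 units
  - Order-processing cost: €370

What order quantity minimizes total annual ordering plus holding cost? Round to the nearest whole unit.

758 units

Holding cost per unit per year: H = 9% × €63 = €5.6700
Q* = √(2·D·S / H) = √(2·4,400·370 / 5.67) = √574,250.4 ≈ 757.79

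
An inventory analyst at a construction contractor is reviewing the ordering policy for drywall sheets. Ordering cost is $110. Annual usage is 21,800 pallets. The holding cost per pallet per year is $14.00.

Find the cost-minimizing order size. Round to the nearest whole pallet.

585 pallets

EOQ = √(2DS/H) = √(2 × 21,800 × 110 / 14)
    = √(342,571.43) ≈ 585.30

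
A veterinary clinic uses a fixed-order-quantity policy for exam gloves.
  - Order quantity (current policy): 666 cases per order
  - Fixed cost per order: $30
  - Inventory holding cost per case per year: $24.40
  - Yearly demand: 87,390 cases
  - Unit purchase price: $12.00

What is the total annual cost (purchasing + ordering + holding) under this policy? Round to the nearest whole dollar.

$1,060,742

Orders/yr = 87,390/666 = 131.216; ordering cost = 131.216 × $30 = $3,936.49
Average inventory = 666/2 = 333; holding cost = 333 × $24.4 = $8,125.20
Purchase cost = D·C = 87,390 × 12 = $1,048,680.00
Total = $3,936.49 + $8,125.20 + $1,048,680.00 = $1,060,741.69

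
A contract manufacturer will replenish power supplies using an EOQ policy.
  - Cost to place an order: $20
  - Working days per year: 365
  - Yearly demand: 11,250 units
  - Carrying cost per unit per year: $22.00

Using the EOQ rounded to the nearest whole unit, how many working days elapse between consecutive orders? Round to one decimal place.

4.6 days

EOQ = √(2DS/H) = √(2 × 11,250 × 20 / 22)
    = √(20,454.55) ≈ 143.02 → Q = 143 units
Cycle time = (working days × Q)/D = (365 × 143) / 11,250 = 4.640 days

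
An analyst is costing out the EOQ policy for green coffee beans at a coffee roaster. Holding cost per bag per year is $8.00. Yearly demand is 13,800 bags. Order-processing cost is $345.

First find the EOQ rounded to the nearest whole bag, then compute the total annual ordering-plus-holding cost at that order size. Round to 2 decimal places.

$8,727.89

2DS/H = 2·13,800·345/8 = 1,190,250.00
EOQ = √1,190,250.00 ≈ 1,090.99 → Q = 1,091 bags
Ordering: D/Q × S = 13,800/1,091 × $345 = $4,363.89
Holding:  Q/2 × H = 1,091/2 × $8 = $4,364.00
Total = $4,363.89 + $4,364.00 = $8,727.89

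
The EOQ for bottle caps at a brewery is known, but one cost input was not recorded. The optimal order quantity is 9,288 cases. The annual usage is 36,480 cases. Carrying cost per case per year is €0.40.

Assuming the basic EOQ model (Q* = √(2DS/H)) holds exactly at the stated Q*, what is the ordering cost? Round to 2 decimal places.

From Q* = √(2DS/H) ⇒ Q*² = 2DS/H.
S = Q²H / (2D) = 9,288² × 0.4 / (2 × 36,480) = 472.9547

€472.95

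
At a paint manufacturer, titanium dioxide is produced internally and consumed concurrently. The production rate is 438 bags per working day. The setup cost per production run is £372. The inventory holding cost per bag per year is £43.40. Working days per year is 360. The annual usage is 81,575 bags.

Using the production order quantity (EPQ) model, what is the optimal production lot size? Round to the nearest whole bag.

d = 81,575/360 = 226.5972 bags/day;  effective holding cost H(1 − d/p) = 43.4·(1 − 226.5972/438) = 20.94722
Q* = √(2DS / H_eff) = √(2·81,575·372 / 20.94722) ≈ 1,702.17

1,702 bags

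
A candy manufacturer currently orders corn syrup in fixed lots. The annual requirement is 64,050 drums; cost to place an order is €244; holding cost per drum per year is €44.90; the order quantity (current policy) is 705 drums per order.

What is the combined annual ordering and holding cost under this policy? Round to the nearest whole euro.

€37,995

Orders/yr = 64,050/705 = 90.851; ordering cost = 90.851 × €244 = €22,167.66
Average inventory = 705/2 = 352.5; holding cost = 352.5 × €44.9 = €15,827.25
Total = €22,167.66 + €15,827.25 = €37,994.91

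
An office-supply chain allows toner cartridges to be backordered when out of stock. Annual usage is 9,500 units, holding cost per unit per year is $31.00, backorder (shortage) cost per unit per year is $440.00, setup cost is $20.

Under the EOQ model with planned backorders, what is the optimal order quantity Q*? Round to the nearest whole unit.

Basic EOQ = √(2·9,500·20/31) = 110.716
Backorder adjustment √((H+b)/b) = √((31+440)/440) = 1.0346
Q* = 110.716 × 1.0346 ≈ 114.55

115 units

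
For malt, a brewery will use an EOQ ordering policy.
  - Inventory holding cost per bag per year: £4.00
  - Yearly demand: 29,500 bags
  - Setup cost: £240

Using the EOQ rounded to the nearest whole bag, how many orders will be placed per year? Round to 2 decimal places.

Optimal lot size Q* = (2 × 29,500 × £240 / £4)^½ ≈ 1,881.49 → Q = 1,881
N = D/Q = 29,500/1,881 ≈ 15.683 orders/yr

15.68 orders per year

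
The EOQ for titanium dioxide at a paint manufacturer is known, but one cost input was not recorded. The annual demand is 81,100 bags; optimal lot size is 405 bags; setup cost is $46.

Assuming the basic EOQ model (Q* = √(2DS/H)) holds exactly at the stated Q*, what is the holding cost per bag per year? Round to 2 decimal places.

EOQ relation: Q² = 2DS/H, so rearrange for the unknown.
H = 2DS / Q² = 2 × 81,100 × 46 / 405² = 45.4882

$45.49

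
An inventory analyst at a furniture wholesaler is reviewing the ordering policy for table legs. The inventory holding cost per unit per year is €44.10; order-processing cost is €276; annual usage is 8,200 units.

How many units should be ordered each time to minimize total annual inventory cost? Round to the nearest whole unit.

320 units

EOQ = √(2DS/H) = √(2 × 8,200 × 276 / 44.1)
    = √(102,639.46) ≈ 320.37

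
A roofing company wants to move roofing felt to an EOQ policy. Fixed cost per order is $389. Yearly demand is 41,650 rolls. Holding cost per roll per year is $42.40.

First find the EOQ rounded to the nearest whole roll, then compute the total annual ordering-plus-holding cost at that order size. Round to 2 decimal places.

Q* = √(2·D·S / H) = √(2·41,650·389 / 42.4) = √764,238.2 ≈ 874.21 → Q = 874 rolls
Ordering: D/Q × S = 41,650/874 × $389 = $18,537.59
Holding:  Q/2 × H = 874/2 × $42.4 = $18,528.80
Total = $18,537.59 + $18,528.80 = $37,066.39

$37,066.39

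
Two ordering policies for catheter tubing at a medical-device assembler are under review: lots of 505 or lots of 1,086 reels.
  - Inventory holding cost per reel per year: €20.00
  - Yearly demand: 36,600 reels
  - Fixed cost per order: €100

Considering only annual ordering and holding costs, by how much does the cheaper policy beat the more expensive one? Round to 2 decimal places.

Annual cost at Q: ordering D·S/Q plus holding Q·H/2.
TC(505) = (36,600/505)×100 + (505/2)×20 = €12,297.52
TC(1,086) = (36,600/1,086)×100 + (1,086/2)×20 = €14,230.17
|ΔTC| = |€12,297.52 − €14,230.17| = €1,932.64

€1,932.64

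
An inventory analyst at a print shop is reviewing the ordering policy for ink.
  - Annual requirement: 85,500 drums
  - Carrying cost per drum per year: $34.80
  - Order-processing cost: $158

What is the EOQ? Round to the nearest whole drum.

EOQ = √(2DS/H) = √(2 × 85,500 × 158 / 34.8)
    = √(776,379.31) ≈ 881.12

881 drums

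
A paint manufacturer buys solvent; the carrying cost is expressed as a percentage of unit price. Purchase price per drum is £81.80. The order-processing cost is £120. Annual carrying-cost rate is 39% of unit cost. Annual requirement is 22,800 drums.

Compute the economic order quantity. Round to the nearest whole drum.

414 drums

Carrying cost H = £81.8 × 39% = £31.9020/drum/yr
Q* = √(2·D·S / H) = √(2·22,800·120 / 31.902) = √171,525.3 ≈ 414.16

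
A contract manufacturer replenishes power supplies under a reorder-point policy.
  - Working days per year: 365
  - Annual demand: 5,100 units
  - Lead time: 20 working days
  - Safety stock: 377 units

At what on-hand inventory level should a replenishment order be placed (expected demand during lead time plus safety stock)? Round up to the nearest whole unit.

Daily demand d = 5,100 / 365 = 13.973 units/day
Demand during lead time = 13.973 × 20 = 279.45
Reorder point = 279.45 + 377 = 656.45 → round up

657 units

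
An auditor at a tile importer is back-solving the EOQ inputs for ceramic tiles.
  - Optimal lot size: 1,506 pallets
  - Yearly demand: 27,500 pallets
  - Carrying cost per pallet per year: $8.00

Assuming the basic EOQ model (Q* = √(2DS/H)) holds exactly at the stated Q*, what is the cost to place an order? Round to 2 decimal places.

$329.90

Since Q* = (2DS/H)^½, squaring gives Q*²·H = 2DS.
S = Q²H / (2D) = 1,506² × 8 / (2 × 27,500) = 329.8961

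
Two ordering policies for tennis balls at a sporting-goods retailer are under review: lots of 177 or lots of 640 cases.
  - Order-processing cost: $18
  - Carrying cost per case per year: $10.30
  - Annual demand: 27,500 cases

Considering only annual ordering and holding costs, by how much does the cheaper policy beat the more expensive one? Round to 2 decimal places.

$361.28

For each Q, cost = (D/Q)·S + (Q/2)·H.
TC(177) = (27,500/177)×18 + (177/2)×10.3 = $3,708.16
TC(640) = (27,500/640)×18 + (640/2)×10.3 = $4,069.44
Lots of 177 are cheaper by $361.28.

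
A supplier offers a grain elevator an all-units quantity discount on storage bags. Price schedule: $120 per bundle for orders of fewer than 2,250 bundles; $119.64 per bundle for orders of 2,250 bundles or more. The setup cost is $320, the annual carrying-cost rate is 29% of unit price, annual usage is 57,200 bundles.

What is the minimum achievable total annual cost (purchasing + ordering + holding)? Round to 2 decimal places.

H₁ = 29%×$120 = $34.8000;  H₂ = 29%×$119.64 = $34.6956
EOQ₁ = √(2×57,200×320/34.8000) = 1,025.65  (< 2,250, feasible at tier 1)
EOQ₂ = √(2×57,200×320/34.6956) = 1,027.19  (< 2,250 → use Q = 2,250 at tier-2 price)
TC(tier 1 (EOQ₁), Q≈1,025.6) = $6,899,692.55
TC(tier 2, Q≈2,250.0) = $6,890,575.66
Minimum at tier 2: $6,890,575.66

$6,890,575.66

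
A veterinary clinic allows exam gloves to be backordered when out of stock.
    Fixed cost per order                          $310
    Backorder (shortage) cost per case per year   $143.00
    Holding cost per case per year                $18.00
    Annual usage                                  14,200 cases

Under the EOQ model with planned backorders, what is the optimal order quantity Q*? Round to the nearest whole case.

742 cases

Q* = √(2DS/H) · √((H + b)/b)
   = √(2 × 14,200 × 310 / 18) · √((18 + 143) / 143)
   = 699.365 × 1.0611 ≈ 742.08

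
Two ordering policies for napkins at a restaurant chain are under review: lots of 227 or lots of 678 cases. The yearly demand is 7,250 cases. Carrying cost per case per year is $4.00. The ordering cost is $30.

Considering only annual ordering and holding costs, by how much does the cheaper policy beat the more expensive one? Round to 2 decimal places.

For each Q, cost = (D/Q)·S + (Q/2)·H.
TC(227) = (7,250/227)×30 + (227/2)×4 = $1,412.15
TC(678) = (7,250/678)×30 + (678/2)×4 = $1,676.80
Cheaper: Q = 227.  Difference = $264.65

$264.65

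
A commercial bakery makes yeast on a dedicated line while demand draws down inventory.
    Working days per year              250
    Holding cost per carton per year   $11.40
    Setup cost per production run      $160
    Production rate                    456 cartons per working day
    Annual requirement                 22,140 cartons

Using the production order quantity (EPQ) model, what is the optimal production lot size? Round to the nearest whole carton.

d = 22,140/250 = 88.5600 cartons/day;  effective holding cost H(1 − d/p) = 11.4·(1 − 88.5600/456) = 9.18600
Q* = √(2DS / H_eff) = √(2·22,140·160 / 9.18600) ≈ 878.21

878 cartons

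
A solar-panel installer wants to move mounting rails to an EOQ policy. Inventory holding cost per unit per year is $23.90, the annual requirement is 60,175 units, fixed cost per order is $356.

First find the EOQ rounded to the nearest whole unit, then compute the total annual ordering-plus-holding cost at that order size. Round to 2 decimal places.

Q* = √(2·D·S / H) = √(2·60,175·356 / 23.9) = √1,792,661.1 ≈ 1,338.90 → Q = 1,339 units
Orders/yr = 60,175/1,339 = 44.940; ordering cost = 44.940 × $356 = $15,998.73
Average inventory = 1,339/2 = 669.5; holding cost = 669.5 × $23.9 = $16,001.05
Total = $15,998.73 + $16,001.05 = $31,999.78

$31,999.78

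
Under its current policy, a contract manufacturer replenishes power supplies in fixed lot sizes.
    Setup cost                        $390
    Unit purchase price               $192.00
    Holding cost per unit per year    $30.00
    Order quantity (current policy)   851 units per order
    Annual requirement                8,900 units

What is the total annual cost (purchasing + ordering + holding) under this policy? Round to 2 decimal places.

Annual ordering cost = (D/Q)·S = (8,900/851) × 390 = $4,078.73
Annual holding cost  = (Q/2)·H = (851/2) × 30 = $12,765.00
Purchase cost = D·C = 8,900 × 192 = $1,708,800.00
Total = $4,078.73 + $12,765.00 + $1,708,800.00 = $1,725,643.73

$1,725,643.73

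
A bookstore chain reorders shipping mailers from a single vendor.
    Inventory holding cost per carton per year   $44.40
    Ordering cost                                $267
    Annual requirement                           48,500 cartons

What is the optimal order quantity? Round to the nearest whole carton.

764 cartons

Q* = √(2·D·S / H) = √(2·48,500·267 / 44.4) = √583,310.8 ≈ 763.75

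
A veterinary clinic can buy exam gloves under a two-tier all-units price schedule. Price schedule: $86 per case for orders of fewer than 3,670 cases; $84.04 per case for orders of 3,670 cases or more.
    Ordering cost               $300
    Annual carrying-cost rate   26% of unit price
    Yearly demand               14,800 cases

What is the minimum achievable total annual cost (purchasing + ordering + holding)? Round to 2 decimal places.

$1,285,097.29

H₁ = 26%×$86 = $22.3600;  H₂ = 26%×$84.04 = $21.8504
EOQ₁ = √(2×14,800×300/22.3600) = 630.19  (< 3,670, feasible at tier 1)
EOQ₂ = √(2×14,800×300/21.8504) = 637.50  (< 3,670 → use Q = 3,670 at tier-2 price)
TC(tier 1 (EOQ₁), Q≈630.2) = $1,286,891.02
TC(tier 2, Q≈3,670.0) = $1,285,097.29
Minimum at tier 2: $1,285,097.29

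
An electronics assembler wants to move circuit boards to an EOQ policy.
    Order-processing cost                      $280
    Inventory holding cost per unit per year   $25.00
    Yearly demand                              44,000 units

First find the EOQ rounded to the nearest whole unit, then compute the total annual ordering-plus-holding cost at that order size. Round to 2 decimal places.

$24,819.35

EOQ = √(2DS/H) = √(2 × 44,000 × 280 / 25)
    = √(985,600.00) ≈ 992.77 → Q = 993 units
Annual ordering cost = (D/Q)·S = (44,000/993) × 280 = $12,406.85
Annual holding cost  = (Q/2)·H = (993/2) × 25 = $12,412.50
Total = $12,406.85 + $12,412.50 = $24,819.35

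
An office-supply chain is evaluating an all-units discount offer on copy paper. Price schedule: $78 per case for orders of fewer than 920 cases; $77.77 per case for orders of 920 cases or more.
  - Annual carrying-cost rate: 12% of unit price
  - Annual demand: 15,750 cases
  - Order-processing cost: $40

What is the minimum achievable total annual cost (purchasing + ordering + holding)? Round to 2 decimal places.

H₁ = 12%×$78 = $9.3600;  H₂ = 12%×$77.77 = $9.3324
EOQ₁ = √(2×15,750×40/9.3600) = 366.90  (< 920, feasible at tier 1)
EOQ₂ = √(2×15,750×40/9.3324) = 367.44  (< 920 → use Q = 920 at tier-2 price)
TC(tier 1 (EOQ₁), Q≈366.9) = $1,231,934.18
TC(tier 2, Q≈920.0) = $1,229,855.19
Minimum at tier 2: $1,229,855.19

$1,229,855.19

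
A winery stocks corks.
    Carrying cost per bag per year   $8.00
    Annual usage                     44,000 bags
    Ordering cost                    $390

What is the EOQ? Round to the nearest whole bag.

Optimal lot size Q* = (2 × 44,000 × $390 / $8)^½ ≈ 2,071.23

2,071 bags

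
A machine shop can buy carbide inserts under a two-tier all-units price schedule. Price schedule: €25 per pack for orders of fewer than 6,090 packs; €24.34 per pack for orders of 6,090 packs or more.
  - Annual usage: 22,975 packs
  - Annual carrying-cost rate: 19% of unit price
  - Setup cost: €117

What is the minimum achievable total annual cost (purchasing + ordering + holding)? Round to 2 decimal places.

€573,734.80

H₁ = 19%×€25 = €4.7500;  H₂ = 19%×€24.34 = €4.6246
EOQ₁ = √(2×22,975×117/4.7500) = 1,063.87  (< 6,090, feasible at tier 1)
EOQ₂ = √(2×22,975×117/4.6246) = 1,078.20  (< 6,090 → use Q = 6,090 at tier-2 price)
TC(tier 1 (EOQ₁), Q≈1,063.9) = €579,428.39
TC(tier 2, Q≈6,090.0) = €573,734.80
Minimum at tier 2: €573,734.80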